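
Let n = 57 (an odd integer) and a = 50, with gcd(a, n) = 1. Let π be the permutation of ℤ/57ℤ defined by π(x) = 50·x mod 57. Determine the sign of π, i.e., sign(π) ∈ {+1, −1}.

Orbit of 7 under x↦50x: [7, 8, 1, 50, 49, 56]… (length divides ord_57(50)).
Cycle lengths of π_50 on ℤ/57ℤ: [6, 6, 6, 6, 6, 6, 6, 6, 6, 2, 1]; 11 cycles in total.
With 11 cycles on 57 points, sign = (−1)^{57−11} = +1.

+1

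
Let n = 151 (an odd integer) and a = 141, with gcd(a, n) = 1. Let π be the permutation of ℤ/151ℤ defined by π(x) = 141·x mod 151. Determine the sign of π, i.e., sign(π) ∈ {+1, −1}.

Start at x=50: 50 → 104 → 17 → 132 → 39 → 63 → 125 → … (one orbit).
Cycle lengths of π_141 on ℤ/151ℤ: [150, 1]; 2 cycles in total.
Σ(ℓ_i−1) = 151−2 = 149; sign = (−1)^149 = -1.
Zolotarev: (141|151) = -1, matching the cycle-count sign.

-1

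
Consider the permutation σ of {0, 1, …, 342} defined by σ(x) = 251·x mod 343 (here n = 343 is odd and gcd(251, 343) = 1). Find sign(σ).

Trace 295: π^k(295) = [295, 300, 183, 314, 267, 132, 204] for k=0..6.
π_251 has 10 disjoint cycles with lengths [98, 98, 98, 14, 14, 14, 2, 2, 2, 1] on {0,…,342}.
n − c = 343 − 10 = 333; sign = (−1)^333 = -1.

-1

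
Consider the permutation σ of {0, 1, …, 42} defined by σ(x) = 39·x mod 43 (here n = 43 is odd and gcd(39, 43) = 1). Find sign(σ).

-1

Orbit of 27 under x↦39x: [27, 21, 2, 35, 32, 1, 39]… (length divides ord_43(39)).
The orbit structure of x ↦ 39x mod 43: 4 orbits of sizes [14, 14, 14, 1].
4 cycles on 43: each ℓ→(−1)^(ℓ−1), product (−1)^39 = -1.
Check: (39/43) = -1 by Zolotarev.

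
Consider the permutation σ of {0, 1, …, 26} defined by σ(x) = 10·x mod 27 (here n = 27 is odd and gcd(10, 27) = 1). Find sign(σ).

+1

Trace 10: π^k(10) = [10, 19, 1] for k=0..2.
Decompose π into cycles: lengths [3, 3, 3, 3, 3, 3, 1, 1, 1, 1, 1, 1, 1, 1, 1] (15 cycles, including the fixed point 0).
Σ(ℓ_i−1) = 27−15 = 12; sign = (−1)^12 = +1.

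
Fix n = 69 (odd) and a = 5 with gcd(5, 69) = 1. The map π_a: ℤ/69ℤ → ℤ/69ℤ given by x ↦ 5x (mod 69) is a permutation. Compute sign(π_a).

+1

Trace 20: π^k(20) = [20, 31, 17, 16, 11, 55, 68] for k=0..6.
The orbit structure of x ↦ 5x mod 69: 5 orbits of sizes [22, 22, 22, 2, 1].
n − c = 69 − 5 = 64; sign = (−1)^64 = +1.
(5|69)_J = +1 (Zolotarev's lemma cross-check).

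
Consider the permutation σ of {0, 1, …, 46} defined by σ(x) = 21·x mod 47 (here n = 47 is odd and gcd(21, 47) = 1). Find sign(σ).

+1

Orbit of 28 under x↦21x: [28, 24, 34, 9, 1, 21, 18]… (length divides ord_47(21)).
The orbit structure of x ↦ 21x mod 47: 3 orbits of sizes [23, 23, 1].
47 − 3 = 44 transpositions; sign(π) = (−1)^44 = +1.
Via Zolotarev, sign(π_{21}) = (21|47) = +1.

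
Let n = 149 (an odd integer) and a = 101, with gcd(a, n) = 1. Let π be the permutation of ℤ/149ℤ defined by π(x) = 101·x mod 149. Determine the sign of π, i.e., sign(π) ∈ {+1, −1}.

Orbit of 60 under x↦101x: [60, 100, 117, 46, 27, 45, 75]… (length divides ord_149(101)).
The orbit structure of x ↦ 101x mod 149: 2 orbits of sizes [148, 1].
n − c = 149 − 2 = 147; sign = (−1)^147 = -1.
(101|149)_J = -1 (Zolotarev's lemma cross-check).

-1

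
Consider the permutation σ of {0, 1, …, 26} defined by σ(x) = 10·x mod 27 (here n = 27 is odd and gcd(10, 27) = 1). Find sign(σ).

+1

Orbit of 19 under x↦10x: [19, 1, 10]… (length divides ord_27(10)).
Cycle type of π: 3×6 + 1×9; total 15 cycles.
With 15 cycles on 27 points, sign = (−1)^{27−15} = +1.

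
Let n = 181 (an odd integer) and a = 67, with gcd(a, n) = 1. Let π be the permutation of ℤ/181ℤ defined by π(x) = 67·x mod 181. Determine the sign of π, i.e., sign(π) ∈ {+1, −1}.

Trace 117: π^k(117) = [117, 56, 132, 156, 135, 176, 27] for k=0..6.
Cycle lengths of π_67 on ℤ/181ℤ: [30, 30, 30, 30, 30, 30, 1]; 7 cycles in total.
n − c = 181 − 7 = 174; sign = (−1)^174 = +1.

+1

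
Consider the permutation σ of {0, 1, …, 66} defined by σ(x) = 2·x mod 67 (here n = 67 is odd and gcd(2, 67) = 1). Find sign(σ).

Trace 38: π^k(38) = [38, 9, 18, 36, 5, 10, 20] for k=0..6.
Decompose π into cycles: lengths [66, 1] (2 cycles, including the fixed point 0).
n − c = 67 − 2 = 65; sign = (−1)^65 = -1.
(2|67)_J = -1 (Zolotarev's lemma cross-check).

-1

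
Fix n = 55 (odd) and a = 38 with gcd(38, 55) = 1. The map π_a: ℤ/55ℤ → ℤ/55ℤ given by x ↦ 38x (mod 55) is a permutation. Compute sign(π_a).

Trace 12: π^k(12) = [12, 16, 3, 4, 42, 1, 38] for k=0..6.
Decompose π into cycles: lengths [20, 20, 5, 5, 4, 1] (6 cycles, including the fixed point 0).
Σ(ℓ_i−1) = 55−6 = 49; sign = (−1)^49 = -1.

-1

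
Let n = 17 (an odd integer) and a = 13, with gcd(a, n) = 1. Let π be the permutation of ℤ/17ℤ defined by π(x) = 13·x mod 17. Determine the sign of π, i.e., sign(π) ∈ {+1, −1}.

Trace 13: π^k(13) = [13, 16, 4, 1] for k=0..3.
Decompose π into cycles: lengths [4, 4, 4, 4, 1] (5 cycles, including the fixed point 0).
5 cycles on 17: each ℓ→(−1)^(ℓ−1), product (−1)^12 = +1.

+1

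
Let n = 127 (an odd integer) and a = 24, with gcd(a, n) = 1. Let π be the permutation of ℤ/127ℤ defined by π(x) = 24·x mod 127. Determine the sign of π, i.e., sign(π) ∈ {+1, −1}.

Start at x=20: 20 → 99 → 90 → 1 → 24 → 68 → 108 → … (one orbit).
Cycle lengths of π_24 on ℤ/127ℤ: [18, 18, 18, 18, 18, 18, 18, 1]; 8 cycles in total.
n − c = 127 − 8 = 119; sign = (−1)^119 = -1.
Check: (24/127) = -1 by Zolotarev.

-1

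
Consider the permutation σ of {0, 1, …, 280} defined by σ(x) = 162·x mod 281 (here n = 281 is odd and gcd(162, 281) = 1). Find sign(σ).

Start at x=98: 98 → 140 → 200 → 85 → 1 → 162 → 111 → … (one orbit).
The orbit structure of x ↦ 162x mod 281: 9 orbits of sizes [35, 35, 35, 35, 35, 35, 35, 35, 1].
9 cycles on 281: each ℓ→(−1)^(ℓ−1), product (−1)^272 = +1.
Via Zolotarev, sign(π_{162}) = (162|281) = +1.

+1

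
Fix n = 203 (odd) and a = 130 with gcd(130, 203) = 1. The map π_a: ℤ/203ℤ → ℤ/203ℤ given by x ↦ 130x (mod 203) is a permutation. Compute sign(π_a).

Orbit of 142 under x↦130x: [142, 190, 137, 149, 85, 88, 72]… (length divides ord_203(130)).
Cycle lengths of π_130 on ℤ/203ℤ: [84, 84, 28, 3, 3, 1]; 6 cycles in total.
203 − 6 = 197 transpositions; sign(π) = (−1)^197 = -1.

-1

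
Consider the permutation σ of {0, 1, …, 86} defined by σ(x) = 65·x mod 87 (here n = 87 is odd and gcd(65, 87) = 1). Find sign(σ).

-1

Orbit of 53 under x↦65x: [53, 52, 74, 25, 59, 7, 20]… (length divides ord_87(65)).
The orbit structure of x ↦ 65x mod 87: 10 orbits of sizes [14, 14, 14, 14, 7, 7, 7, 7, 2, 1].
n − c = 87 − 10 = 77; sign = (−1)^77 = -1.
The Jacobi symbol (65|87) = -1 (Zolotarev) agrees.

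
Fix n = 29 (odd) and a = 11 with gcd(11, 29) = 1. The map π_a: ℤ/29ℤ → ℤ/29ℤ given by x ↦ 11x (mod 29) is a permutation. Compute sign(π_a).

-1

Start at x=2: 2 → 22 → 10 → 23 → 21 → 28 → 18 → … (one orbit).
2 cycles of lengths [28, 1].
Σ(ℓ_i−1) = 29−2 = 27; sign = (−1)^27 = -1.
Zolotarev: (11|29) = -1, matching the cycle-count sign.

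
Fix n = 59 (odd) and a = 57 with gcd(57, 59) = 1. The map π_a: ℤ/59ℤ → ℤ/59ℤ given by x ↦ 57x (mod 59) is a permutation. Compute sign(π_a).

+1

Trace 19: π^k(19) = [19, 21, 17, 25, 9, 41, 36] for k=0..6.
3 cycles of lengths [29, 29, 1].
sign(π) = (−1)^{n − #cycles} = (−1)^{59−3} = (−1)^56 = +1.
Via Zolotarev, sign(π_{57}) = (57|59) = +1.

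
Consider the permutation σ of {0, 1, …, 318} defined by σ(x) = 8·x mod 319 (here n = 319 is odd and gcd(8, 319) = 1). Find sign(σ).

+1

Trace 25: π^k(25) = [25, 200, 5, 40, 1, 8, 64] for k=0..6.
5 cycles of lengths [140, 140, 28, 10, 1].
n − c = 319 − 5 = 314; sign = (−1)^314 = +1.
Zolotarev: (8|319) = +1, matching the cycle-count sign.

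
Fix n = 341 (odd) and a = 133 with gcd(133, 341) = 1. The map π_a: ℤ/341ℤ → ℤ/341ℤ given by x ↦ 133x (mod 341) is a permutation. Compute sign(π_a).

+1

Trace 1: π^k(1) = [1, 133, 298, 78, 144, 56, 287] for k=0..6.
33 cycles of lengths [15, 15, 15, 15, 15, 15, 15, 15, 15, 15, 15, 15, 15, 15, 15, 15, 15, 15, 15, 15, 15, 15, 1, 1, 1, 1, 1, 1, 1, 1, 1, 1, 1].
With 33 cycles on 341 points, sign = (−1)^{341−33} = +1.
Via Zolotarev, sign(π_{133}) = (133|341) = +1.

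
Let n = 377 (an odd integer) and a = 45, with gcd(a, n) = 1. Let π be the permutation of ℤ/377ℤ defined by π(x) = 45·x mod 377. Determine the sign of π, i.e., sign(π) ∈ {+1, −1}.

Start at x=210: 210 → 25 → 371 → 107 → 291 → 277 → 24 → … (one orbit).
Cycle lengths of π_45 on ℤ/377ℤ: [84, 84, 84, 84, 12, 7, 7, 7, 7, 1]; 10 cycles in total.
377 − 10 = 367 transpositions; sign(π) = (−1)^367 = -1.
Zolotarev: (45|377) = -1, matching the cycle-count sign.

-1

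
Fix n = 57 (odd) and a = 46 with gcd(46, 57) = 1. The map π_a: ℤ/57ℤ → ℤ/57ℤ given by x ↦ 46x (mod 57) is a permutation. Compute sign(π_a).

Trace 7: π^k(7) = [7, 37, 49, 31, 1, 46] for k=0..5.
Cycle type of π: 6×9 + 1×3; total 12 cycles.
sign(π) = (−1)^{n − #cycles} = (−1)^{57−12} = (−1)^45 = -1.
(46|57)_J = -1 (Zolotarev's lemma cross-check).

-1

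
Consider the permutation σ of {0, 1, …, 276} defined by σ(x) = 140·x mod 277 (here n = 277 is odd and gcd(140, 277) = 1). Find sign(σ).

Start at x=78: 78 → 117 → 37 → 194 → 14 → 21 → 170 → … (one orbit).
The orbit structure of x ↦ 140x mod 277: 2 orbits of sizes [276, 1].
sign(π) = (−1)^{n − #cycles} = (−1)^{277−2} = (−1)^275 = -1.
Check: (140/277) = -1 by Zolotarev.

-1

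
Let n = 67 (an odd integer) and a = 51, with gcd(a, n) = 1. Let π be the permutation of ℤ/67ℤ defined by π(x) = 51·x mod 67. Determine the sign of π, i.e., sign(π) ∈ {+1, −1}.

Orbit of 44 under x↦51x: [44, 33, 8, 6, 38, 62, 13]… (length divides ord_67(51)).
2 cycles of lengths [66, 1].
With 2 cycles on 67 points, sign = (−1)^{67−2} = -1.

-1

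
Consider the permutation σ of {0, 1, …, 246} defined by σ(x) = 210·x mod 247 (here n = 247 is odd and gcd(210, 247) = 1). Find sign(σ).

Orbit of 1 under x↦210x: [1, 210, 134, 229, 172, 58, 77]… (length divides ord_247(210)).
Decompose π into cycles: lengths [12, 12, 12, 12, 12, 12, 12, 12, 12, 12, 12, 12, 12, 12, 12, 12, 12, 12, 12, 1, 1, 1, 1, 1, 1, 1, 1, 1, 1, 1, 1, 1, 1, 1, 1, 1, 1, 1] (38 cycles, including the fixed point 0).
38 cycles on 247: each ℓ→(−1)^(ℓ−1), product (−1)^209 = -1.
Zolotarev: (210|247) = -1, matching the cycle-count sign.

-1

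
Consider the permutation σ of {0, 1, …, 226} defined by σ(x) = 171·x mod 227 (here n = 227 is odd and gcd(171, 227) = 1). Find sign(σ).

+1

Trace 185: π^k(185) = [185, 82, 175, 188, 141, 49, 207] for k=0..6.
The orbit structure of x ↦ 171x mod 227: 3 orbits of sizes [113, 113, 1].
With 3 cycles on 227 points, sign = (−1)^{227−3} = +1.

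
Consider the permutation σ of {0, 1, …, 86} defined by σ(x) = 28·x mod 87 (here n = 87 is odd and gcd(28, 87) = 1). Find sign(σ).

Trace 1: π^k(1) = [1, 28] for k=0..1.
45 cycles of lengths [2, 2, 2, 2, 2, 2, 2, 2, 2, 2, 2, 2, 2, 2, 2, 2, 2, 2, 2, 2, 2, 2, 2, 2, 2, 2, 2, 2, 2, 2, 2, 2, 2, 2, 2, 2, 2, 2, 2, 2, 2, 2, 1, 1, 1].
Σ(ℓ_i−1) = 87−45 = 42; sign = (−1)^42 = +1.
Via Zolotarev, sign(π_{28}) = (28|87) = +1.

+1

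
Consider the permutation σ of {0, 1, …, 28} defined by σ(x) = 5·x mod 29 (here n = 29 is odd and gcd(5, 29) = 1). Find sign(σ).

+1

Start at x=9: 9 → 16 → 22 → 23 → 28 → 24 → 4 → … (one orbit).
Cycle lengths of π_5 on ℤ/29ℤ: [14, 14, 1]; 3 cycles in total.
n − c = 29 − 3 = 26; sign = (−1)^26 = +1.
The Jacobi symbol (5|29) = +1 (Zolotarev) agrees.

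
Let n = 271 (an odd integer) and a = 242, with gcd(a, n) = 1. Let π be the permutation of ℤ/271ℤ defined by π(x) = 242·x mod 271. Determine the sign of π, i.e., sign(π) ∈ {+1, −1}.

+1

Start at x=242: 242 → 28 → 1 → 242 (one orbit).
Cycle lengths of π_242 on ℤ/271ℤ: [3, 3, 3, 3, 3, 3, 3, 3, 3, 3, 3, 3, 3, 3, 3, 3, 3, 3, 3, 3, 3, 3, 3, 3, 3, 3, 3, 3, 3, 3, 3, 3, 3, 3, 3, 3, 3, 3, 3, 3, 3, 3, 3, 3, 3, 3, 3, 3, 3, 3, 3, 3, 3, 3, 3, 3, 3, 3, 3, 3, 3, 3, 3, 3, 3, 3, 3, 3, 3, 3, 3, 3, 3, 3, 3, 3, 3, 3, 3, 3, 3, 3, 3, 3, 3, 3, 3, 3, 3, 3, 1]; 91 cycles in total.
sign(π) = (−1)^{n − #cycles} = (−1)^{271−91} = (−1)^180 = +1.
Check: (242/271) = +1 by Zolotarev.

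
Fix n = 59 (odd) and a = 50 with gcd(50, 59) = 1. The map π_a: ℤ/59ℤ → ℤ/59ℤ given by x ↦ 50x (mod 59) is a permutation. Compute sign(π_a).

Start at x=34: 34 → 48 → 40 → 53 → 54 → 45 → 8 → … (one orbit).
2 cycles of lengths [58, 1].
59 − 2 = 57 transpositions; sign(π) = (−1)^57 = -1.
Via Zolotarev, sign(π_{50}) = (50|59) = -1.

-1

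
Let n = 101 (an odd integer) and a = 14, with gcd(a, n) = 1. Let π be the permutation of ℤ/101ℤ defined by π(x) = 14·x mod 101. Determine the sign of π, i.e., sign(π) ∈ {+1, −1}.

Orbit of 95 under x↦14x: [95, 17, 36, 100, 87, 6, 84]… (length divides ord_101(14)).
The orbit structure of x ↦ 14x mod 101: 11 orbits of sizes [10, 10, 10, 10, 10, 10, 10, 10, 10, 10, 1].
n − c = 101 − 11 = 90; sign = (−1)^90 = +1.
Via Zolotarev, sign(π_{14}) = (14|101) = +1.

+1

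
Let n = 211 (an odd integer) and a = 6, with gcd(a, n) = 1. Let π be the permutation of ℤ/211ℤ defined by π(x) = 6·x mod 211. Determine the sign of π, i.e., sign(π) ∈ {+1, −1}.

+1

Start at x=178: 178 → 13 → 78 → 46 → 65 → 179 → 19 → … (one orbit).
Decompose π into cycles: lengths [105, 105, 1] (3 cycles, including the fixed point 0).
Σ(ℓ_i−1) = 211−3 = 208; sign = (−1)^208 = +1.
Via Zolotarev, sign(π_{6}) = (6|211) = +1.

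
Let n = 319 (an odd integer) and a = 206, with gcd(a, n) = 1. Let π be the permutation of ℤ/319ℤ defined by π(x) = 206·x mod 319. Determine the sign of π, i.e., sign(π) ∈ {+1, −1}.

+1

Orbit of 76 under x↦206x: [76, 25, 46, 225, 95, 111, 217]… (length divides ord_319(206)).
π_206 has 5 disjoint cycles with lengths [140, 140, 28, 10, 1] on {0,…,318}.
With 5 cycles on 319 points, sign = (−1)^{319−5} = +1.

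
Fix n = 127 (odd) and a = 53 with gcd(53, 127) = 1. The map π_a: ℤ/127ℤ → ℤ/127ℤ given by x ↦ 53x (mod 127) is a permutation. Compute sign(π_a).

-1

Trace 105: π^k(105) = [105, 104, 51, 36, 3, 32, 45] for k=0..6.
The orbit structure of x ↦ 53x mod 127: 2 orbits of sizes [126, 1].
n − c = 127 − 2 = 125; sign = (−1)^125 = -1.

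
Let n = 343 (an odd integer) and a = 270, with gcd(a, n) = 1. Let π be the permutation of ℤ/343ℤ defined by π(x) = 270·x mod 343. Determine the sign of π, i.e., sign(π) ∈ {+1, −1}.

Orbit of 107 under x↦270x: [107, 78, 137, 289, 169, 11, 226]… (length divides ord_343(270)).
π_270 has 7 disjoint cycles with lengths [147, 147, 21, 21, 3, 3, 1] on {0,…,342}.
n − c = 343 − 7 = 336; sign = (−1)^336 = +1.
The Jacobi symbol (270|343) = +1 (Zolotarev) agrees.

+1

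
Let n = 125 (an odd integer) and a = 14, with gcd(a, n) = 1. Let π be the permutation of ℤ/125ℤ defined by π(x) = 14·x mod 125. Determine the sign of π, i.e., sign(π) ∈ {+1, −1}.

Orbit of 59 under x↦14x: [59, 76, 64, 21, 44, 116, 124]… (length divides ord_125(14)).
Cycle type of π: 50×2 + 10×2 + 2×2 + 1; total 7 cycles.
125 − 7 = 118 transpositions; sign(π) = (−1)^118 = +1.
(14|125)_J = +1 (Zolotarev's lemma cross-check).

+1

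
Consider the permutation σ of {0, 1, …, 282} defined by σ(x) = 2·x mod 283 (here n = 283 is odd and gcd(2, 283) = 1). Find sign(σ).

Start at x=172: 172 → 61 → 122 → 244 → 205 → 127 → 254 → … (one orbit).
Decompose π into cycles: lengths [94, 94, 94, 1] (4 cycles, including the fixed point 0).
With 4 cycles on 283 points, sign = (−1)^{283−4} = -1.
(2|283)_J = -1 (Zolotarev's lemma cross-check).

-1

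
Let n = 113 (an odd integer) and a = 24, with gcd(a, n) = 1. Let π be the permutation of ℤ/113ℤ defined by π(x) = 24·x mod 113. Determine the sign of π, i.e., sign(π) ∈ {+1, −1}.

Start at x=99: 99 → 3 → 72 → 33 → 1 → 24 → 11 → … (one orbit).
π_24 has 2 disjoint cycles with lengths [112, 1] on {0,…,112}.
With 2 cycles on 113 points, sign = (−1)^{113−2} = -1.
Zolotarev: (24|113) = -1, matching the cycle-count sign.

-1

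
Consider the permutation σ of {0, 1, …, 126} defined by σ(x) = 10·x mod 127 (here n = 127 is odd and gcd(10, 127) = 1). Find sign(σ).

-1

Orbit of 108 under x↦10x: [108, 64, 5, 50, 119, 47, 89]… (length divides ord_127(10)).
Cycle type of π: 42×3 + 1; total 4 cycles.
4 cycles on 127: each ℓ→(−1)^(ℓ−1), product (−1)^123 = -1.
The Jacobi symbol (10|127) = -1 (Zolotarev) agrees.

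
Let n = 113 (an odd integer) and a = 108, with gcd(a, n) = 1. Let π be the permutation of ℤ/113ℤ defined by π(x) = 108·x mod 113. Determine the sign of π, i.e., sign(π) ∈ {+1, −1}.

-1

Orbit of 18 under x↦108x: [18, 23, 111, 10, 63, 24, 106]… (length divides ord_113(108)).
Cycle lengths of π_108 on ℤ/113ℤ: [112, 1]; 2 cycles in total.
2 cycles on 113: each ℓ→(−1)^(ℓ−1), product (−1)^111 = -1.
Zolotarev: (108|113) = -1, matching the cycle-count sign.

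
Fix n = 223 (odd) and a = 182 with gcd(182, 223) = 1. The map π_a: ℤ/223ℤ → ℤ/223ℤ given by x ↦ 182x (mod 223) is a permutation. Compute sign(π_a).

-1

Trace 15: π^k(15) = [15, 54, 16, 13, 136, 222, 41] for k=0..6.
Cycle type of π: 74×3 + 1; total 4 cycles.
sign(π) = (−1)^{n − #cycles} = (−1)^{223−4} = (−1)^219 = -1.
Zolotarev: (182|223) = -1, matching the cycle-count sign.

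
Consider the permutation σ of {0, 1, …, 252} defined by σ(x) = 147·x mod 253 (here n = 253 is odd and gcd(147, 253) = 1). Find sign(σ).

Start at x=100: 100 → 26 → 27 → 174 → 25 → 133 → 70 → … (one orbit).
π_147 has 9 disjoint cycles with lengths [55, 55, 55, 55, 11, 11, 5, 5, 1] on {0,…,252}.
sign(π) = (−1)^{n − #cycles} = (−1)^{253−9} = (−1)^244 = +1.
The Jacobi symbol (147|253) = +1 (Zolotarev) agrees.

+1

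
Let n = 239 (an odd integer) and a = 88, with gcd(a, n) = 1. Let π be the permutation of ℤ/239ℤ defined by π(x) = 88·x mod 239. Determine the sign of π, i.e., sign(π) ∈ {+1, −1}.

+1

Start at x=72: 72 → 122 → 220 → 1 → 88 → 96 → 83 → … (one orbit).
Cycle type of π: 119×2 + 1; total 3 cycles.
n − c = 239 − 3 = 236; sign = (−1)^236 = +1.
Zolotarev: (88|239) = +1, matching the cycle-count sign.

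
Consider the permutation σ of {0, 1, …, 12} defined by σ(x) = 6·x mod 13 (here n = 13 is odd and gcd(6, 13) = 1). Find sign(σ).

Orbit of 11 under x↦6x: [11, 1, 6, 10, 8, 9, 2]… (length divides ord_13(6)).
Cycle lengths of π_6 on ℤ/13ℤ: [12, 1]; 2 cycles in total.
n − c = 13 − 2 = 11; sign = (−1)^11 = -1.
(6|13)_J = -1 (Zolotarev's lemma cross-check).

-1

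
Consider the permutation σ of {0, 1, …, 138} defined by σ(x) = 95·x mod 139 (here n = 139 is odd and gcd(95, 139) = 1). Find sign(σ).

-1

Start at x=74: 74 → 80 → 94 → 34 → 33 → 77 → 87 → … (one orbit).
Cycle lengths of π_95 on ℤ/139ℤ: [46, 46, 46, 1]; 4 cycles in total.
With 4 cycles on 139 points, sign = (−1)^{139−4} = -1.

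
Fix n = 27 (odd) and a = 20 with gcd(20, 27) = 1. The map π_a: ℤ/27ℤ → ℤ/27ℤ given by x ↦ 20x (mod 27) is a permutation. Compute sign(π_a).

Orbit of 14 under x↦20x: [14, 10, 11, 4, 26, 7, 5]… (length divides ord_27(20)).
The orbit structure of x ↦ 20x mod 27: 4 orbits of sizes [18, 6, 2, 1].
n − c = 27 − 4 = 23; sign = (−1)^23 = -1.
(20|27)_J = -1 (Zolotarev's lemma cross-check).

-1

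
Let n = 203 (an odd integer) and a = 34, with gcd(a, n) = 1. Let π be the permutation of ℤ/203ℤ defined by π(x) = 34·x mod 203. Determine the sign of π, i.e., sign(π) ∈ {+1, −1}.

-1

Trace 13: π^k(13) = [13, 36, 6, 1, 34, 141, 125] for k=0..6.
Cycle lengths of π_34 on ℤ/203ℤ: [14, 14, 14, 14, 14, 14, 14, 14, 14, 14, 14, 14, 14, 14, 2, 2, 2, 1]; 18 cycles in total.
18 cycles on 203: each ℓ→(−1)^(ℓ−1), product (−1)^185 = -1.
Zolotarev: (34|203) = -1, matching the cycle-count sign.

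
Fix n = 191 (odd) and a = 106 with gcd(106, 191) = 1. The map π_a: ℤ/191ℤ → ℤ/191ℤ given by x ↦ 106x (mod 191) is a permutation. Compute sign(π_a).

Start at x=92: 92 → 11 → 20 → 19 → 104 → 137 → 6 → … (one orbit).
2 cycles of lengths [190, 1].
With 2 cycles on 191 points, sign = (−1)^{191−2} = -1.

-1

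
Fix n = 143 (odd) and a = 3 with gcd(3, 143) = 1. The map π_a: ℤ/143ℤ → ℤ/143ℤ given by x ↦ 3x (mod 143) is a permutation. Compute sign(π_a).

+1

Orbit of 27 under x↦3x: [27, 81, 100, 14, 42, 126, 92]… (length divides ord_143(3)).
Cycle lengths of π_3 on ℤ/143ℤ: [15, 15, 15, 15, 15, 15, 15, 15, 5, 5, 3, 3, 3, 3, 1]; 15 cycles in total.
With 15 cycles on 143 points, sign = (−1)^{143−15} = +1.
Zolotarev: (3|143) = +1, matching the cycle-count sign.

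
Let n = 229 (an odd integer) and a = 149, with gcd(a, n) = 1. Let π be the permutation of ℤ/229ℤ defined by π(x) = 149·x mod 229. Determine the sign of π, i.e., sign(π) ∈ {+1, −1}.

+1

Start at x=130: 130 → 134 → 43 → 224 → 171 → 60 → 9 → … (one orbit).
π_149 has 5 disjoint cycles with lengths [57, 57, 57, 57, 1] on {0,…,228}.
5 cycles on 229: each ℓ→(−1)^(ℓ−1), product (−1)^224 = +1.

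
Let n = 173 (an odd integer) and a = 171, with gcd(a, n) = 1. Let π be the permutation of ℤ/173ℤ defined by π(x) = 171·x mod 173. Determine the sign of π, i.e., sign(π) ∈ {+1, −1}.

Start at x=14: 14 → 145 → 56 → 61 → 51 → 71 → 31 → … (one orbit).
Cycle type of π: 172 + 1; total 2 cycles.
sign(π) = (−1)^{n − #cycles} = (−1)^{173−2} = (−1)^171 = -1.
Via Zolotarev, sign(π_{171}) = (171|173) = -1.

-1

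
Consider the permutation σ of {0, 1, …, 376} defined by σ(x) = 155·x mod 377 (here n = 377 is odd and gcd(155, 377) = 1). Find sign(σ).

Orbit of 142 under x↦155x: [142, 144, 77, 248, 363, 92, 311]… (length divides ord_377(155)).
20 cycles of lengths [28, 28, 28, 28, 28, 28, 28, 28, 28, 28, 28, 28, 28, 2, 2, 2, 2, 2, 2, 1].
n − c = 377 − 20 = 357; sign = (−1)^357 = -1.
(155|377)_J = -1 (Zolotarev's lemma cross-check).

-1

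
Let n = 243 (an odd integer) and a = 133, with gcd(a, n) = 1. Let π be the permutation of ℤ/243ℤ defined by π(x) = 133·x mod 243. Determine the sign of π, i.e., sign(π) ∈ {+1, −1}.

Trace 109: π^k(109) = [109, 160, 139, 19, 97, 22, 10] for k=0..6.
11 cycles of lengths [81, 81, 27, 27, 9, 9, 3, 3, 1, 1, 1].
sign(π) = (−1)^{n − #cycles} = (−1)^{243−11} = (−1)^232 = +1.

+1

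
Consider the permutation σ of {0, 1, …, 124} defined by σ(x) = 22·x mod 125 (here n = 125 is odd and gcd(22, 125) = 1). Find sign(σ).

-1

Orbit of 37 under x↦22x: [37, 64, 33, 101, 97, 9, 73]… (length divides ord_125(22)).
The orbit structure of x ↦ 22x mod 125: 4 orbits of sizes [100, 20, 4, 1].
With 4 cycles on 125 points, sign = (−1)^{125−4} = -1.
Zolotarev: (22|125) = -1, matching the cycle-count sign.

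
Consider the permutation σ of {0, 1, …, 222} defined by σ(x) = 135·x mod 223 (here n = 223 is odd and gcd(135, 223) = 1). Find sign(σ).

+1

Start at x=156: 156 → 98 → 73 → 43 → 7 → 53 → 19 → … (one orbit).
Cycle lengths of π_135 on ℤ/223ℤ: [111, 111, 1]; 3 cycles in total.
n − c = 223 − 3 = 220; sign = (−1)^220 = +1.
Check: (135/223) = +1 by Zolotarev.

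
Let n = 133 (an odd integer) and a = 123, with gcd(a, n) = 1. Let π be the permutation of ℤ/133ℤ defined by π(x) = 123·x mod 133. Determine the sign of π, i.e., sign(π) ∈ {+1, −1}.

+1

Trace 93: π^k(93) = [93, 1, 123, 100, 64, 25, 16] for k=0..6.
Cycle lengths of π_123 on ℤ/133ℤ: [9, 9, 9, 9, 9, 9, 9, 9, 9, 9, 9, 9, 9, 9, 3, 3, 1]; 17 cycles in total.
133 − 17 = 116 transpositions; sign(π) = (−1)^116 = +1.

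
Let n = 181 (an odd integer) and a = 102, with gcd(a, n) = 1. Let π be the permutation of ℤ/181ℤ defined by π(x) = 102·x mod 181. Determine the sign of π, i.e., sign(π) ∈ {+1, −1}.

Start at x=125: 125 → 80 → 15 → 82 → 38 → 75 → 48 → … (one orbit).
Cycle type of π: 45×4 + 1; total 5 cycles.
Σ(ℓ_i−1) = 181−5 = 176; sign = (−1)^176 = +1.
The Jacobi symbol (102|181) = +1 (Zolotarev) agrees.

+1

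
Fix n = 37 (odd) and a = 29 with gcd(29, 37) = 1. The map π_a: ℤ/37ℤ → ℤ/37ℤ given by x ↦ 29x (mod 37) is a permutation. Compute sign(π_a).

Start at x=31: 31 → 11 → 23 → 1 → 29 → 27 → 6 → … (one orbit).
π_29 has 4 disjoint cycles with lengths [12, 12, 12, 1] on {0,…,36}.
n − c = 37 − 4 = 33; sign = (−1)^33 = -1.
Check: (29/37) = -1 by Zolotarev.

-1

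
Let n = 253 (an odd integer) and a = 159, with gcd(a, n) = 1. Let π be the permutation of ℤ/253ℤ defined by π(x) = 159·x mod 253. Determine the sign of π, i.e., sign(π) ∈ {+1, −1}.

-1

Trace 91: π^k(91) = [91, 48, 42, 100, 214, 124, 235] for k=0..6.
Decompose π into cycles: lengths [110, 110, 22, 5, 5, 1] (6 cycles, including the fixed point 0).
n − c = 253 − 6 = 247; sign = (−1)^247 = -1.
Check: (159/253) = -1 by Zolotarev.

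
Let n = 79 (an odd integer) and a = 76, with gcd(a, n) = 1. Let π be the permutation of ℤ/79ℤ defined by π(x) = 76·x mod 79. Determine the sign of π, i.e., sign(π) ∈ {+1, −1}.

Orbit of 25 under x↦76x: [25, 4, 67, 36, 50, 8, 55]… (length divides ord_79(76)).
Cycle lengths of π_76 on ℤ/79ℤ: [39, 39, 1]; 3 cycles in total.
3 cycles on 79: each ℓ→(−1)^(ℓ−1), product (−1)^76 = +1.

+1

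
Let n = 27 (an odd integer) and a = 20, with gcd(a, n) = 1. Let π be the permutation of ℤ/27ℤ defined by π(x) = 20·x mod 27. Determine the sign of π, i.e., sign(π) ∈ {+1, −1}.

-1

Start at x=8: 8 → 25 → 14 → 10 → 11 → 4 → 26 → … (one orbit).
Cycle lengths of π_20 on ℤ/27ℤ: [18, 6, 2, 1]; 4 cycles in total.
n − c = 27 − 4 = 23; sign = (−1)^23 = -1.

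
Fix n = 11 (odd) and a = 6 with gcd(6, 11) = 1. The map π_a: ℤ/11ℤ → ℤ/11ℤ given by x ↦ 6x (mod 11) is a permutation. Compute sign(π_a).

-1

Start at x=7: 7 → 9 → 10 → 5 → 8 → 4 → 2 → … (one orbit).
Cycle lengths of π_6 on ℤ/11ℤ: [10, 1]; 2 cycles in total.
With 2 cycles on 11 points, sign = (−1)^{11−2} = -1.
Via Zolotarev, sign(π_{6}) = (6|11) = -1.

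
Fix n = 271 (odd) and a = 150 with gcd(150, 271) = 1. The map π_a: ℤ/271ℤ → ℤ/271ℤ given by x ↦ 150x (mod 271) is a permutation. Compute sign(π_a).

-1

Trace 82: π^k(82) = [82, 105, 32, 193, 224, 267, 213] for k=0..6.
2 cycles of lengths [270, 1].
sign(π) = (−1)^{n − #cycles} = (−1)^{271−2} = (−1)^269 = -1.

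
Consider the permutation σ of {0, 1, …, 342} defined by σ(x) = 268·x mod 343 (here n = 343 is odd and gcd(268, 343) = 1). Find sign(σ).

Orbit of 197 under x↦268x: [197, 317, 235, 211, 296, 95, 78]… (length divides ord_343(268)).
The orbit structure of x ↦ 268x mod 343: 7 orbits of sizes [147, 147, 21, 21, 3, 3, 1].
With 7 cycles on 343 points, sign = (−1)^{343−7} = +1.

+1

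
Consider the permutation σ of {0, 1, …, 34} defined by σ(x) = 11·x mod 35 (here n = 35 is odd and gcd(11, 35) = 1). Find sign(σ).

Start at x=11: 11 → 16 → 1 → 11 (one orbit).
Cycle lengths of π_11 on ℤ/35ℤ: [3, 3, 3, 3, 3, 3, 3, 3, 3, 3, 1, 1, 1, 1, 1]; 15 cycles in total.
Σ(ℓ_i−1) = 35−15 = 20; sign = (−1)^20 = +1.
The Jacobi symbol (11|35) = +1 (Zolotarev) agrees.

+1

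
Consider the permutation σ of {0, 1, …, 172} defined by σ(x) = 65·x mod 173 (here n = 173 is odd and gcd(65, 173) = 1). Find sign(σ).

Trace 85: π^k(85) = [85, 162, 150, 62, 51, 28, 90] for k=0..6.
Cycle type of π: 172 + 1; total 2 cycles.
2 cycles on 173: each ℓ→(−1)^(ℓ−1), product (−1)^171 = -1.
Zolotarev: (65|173) = -1, matching the cycle-count sign.

-1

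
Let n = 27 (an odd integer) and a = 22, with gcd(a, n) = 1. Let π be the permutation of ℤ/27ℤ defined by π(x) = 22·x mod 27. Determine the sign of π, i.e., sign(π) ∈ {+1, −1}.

+1

Start at x=16: 16 → 1 → 22 → 25 → 10 → 4 → 7 → … (one orbit).
The orbit structure of x ↦ 22x mod 27: 7 orbits of sizes [9, 9, 3, 3, 1, 1, 1].
Σ(ℓ_i−1) = 27−7 = 20; sign = (−1)^20 = +1.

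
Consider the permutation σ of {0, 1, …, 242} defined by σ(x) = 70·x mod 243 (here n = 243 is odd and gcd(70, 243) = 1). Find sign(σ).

+1

Orbit of 79 under x↦70x: [79, 184, 1, 70, 40, 127, 142]… (length divides ord_243(70)).
The orbit structure of x ↦ 70x mod 243: 11 orbits of sizes [81, 81, 27, 27, 9, 9, 3, 3, 1, 1, 1].
243 − 11 = 232 transpositions; sign(π) = (−1)^232 = +1.
Zolotarev: (70|243) = +1, matching the cycle-count sign.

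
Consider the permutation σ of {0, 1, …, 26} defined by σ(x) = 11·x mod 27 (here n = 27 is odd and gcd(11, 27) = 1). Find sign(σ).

-1

Start at x=20: 20 → 4 → 17 → 25 → 5 → 1 → 11 → … (one orbit).
The orbit structure of x ↦ 11x mod 27: 4 orbits of sizes [18, 6, 2, 1].
With 4 cycles on 27 points, sign = (−1)^{27−4} = -1.
Via Zolotarev, sign(π_{11}) = (11|27) = -1.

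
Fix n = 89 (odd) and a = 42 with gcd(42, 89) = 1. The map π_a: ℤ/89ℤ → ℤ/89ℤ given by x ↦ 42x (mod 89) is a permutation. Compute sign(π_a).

+1

Trace 2: π^k(2) = [2, 84, 57, 80, 67, 55, 85] for k=0..6.
Cycle type of π: 44×2 + 1; total 3 cycles.
89 − 3 = 86 transpositions; sign(π) = (−1)^86 = +1.
Check: (42/89) = +1 by Zolotarev.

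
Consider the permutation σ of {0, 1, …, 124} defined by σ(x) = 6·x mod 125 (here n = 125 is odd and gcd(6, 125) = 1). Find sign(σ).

+1

Start at x=71: 71 → 51 → 56 → 86 → 16 → 96 → 76 → … (one orbit).
Cycle type of π: 25×4 + 5×4 + 1×5; total 13 cycles.
n − c = 125 − 13 = 112; sign = (−1)^112 = +1.
The Jacobi symbol (6|125) = +1 (Zolotarev) agrees.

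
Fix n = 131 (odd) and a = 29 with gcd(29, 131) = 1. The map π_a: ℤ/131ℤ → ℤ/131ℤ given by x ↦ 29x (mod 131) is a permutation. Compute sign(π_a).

Start at x=5: 5 → 14 → 13 → 115 → 60 → 37 → 25 → … (one orbit).
Cycle type of π: 130 + 1; total 2 cycles.
131 − 2 = 129 transpositions; sign(π) = (−1)^129 = -1.
(29|131)_J = -1 (Zolotarev's lemma cross-check).

-1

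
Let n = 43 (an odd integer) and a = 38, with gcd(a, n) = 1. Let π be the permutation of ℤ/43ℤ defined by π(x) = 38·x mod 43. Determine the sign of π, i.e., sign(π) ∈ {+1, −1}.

+1

Trace 25: π^k(25) = [25, 4, 23, 14, 16, 6, 13] for k=0..6.
3 cycles of lengths [21, 21, 1].
Σ(ℓ_i−1) = 43−3 = 40; sign = (−1)^40 = +1.
Check: (38/43) = +1 by Zolotarev.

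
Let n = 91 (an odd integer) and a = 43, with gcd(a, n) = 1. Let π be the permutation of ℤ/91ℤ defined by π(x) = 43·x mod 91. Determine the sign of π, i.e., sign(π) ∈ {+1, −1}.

+1

Start at x=29: 29 → 64 → 22 → 36 → 1 → 43 → 29 (one orbit).
π_43 has 21 disjoint cycles with lengths [6, 6, 6, 6, 6, 6, 6, 6, 6, 6, 6, 6, 6, 6, 1, 1, 1, 1, 1, 1, 1] on {0,…,90}.
91 − 21 = 70 transpositions; sign(π) = (−1)^70 = +1.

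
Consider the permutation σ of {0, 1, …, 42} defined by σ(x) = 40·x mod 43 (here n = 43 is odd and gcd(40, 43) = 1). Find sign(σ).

+1

Start at x=15: 15 → 41 → 6 → 25 → 11 → 10 → 13 → … (one orbit).
Decompose π into cycles: lengths [21, 21, 1] (3 cycles, including the fixed point 0).
3 cycles on 43: each ℓ→(−1)^(ℓ−1), product (−1)^40 = +1.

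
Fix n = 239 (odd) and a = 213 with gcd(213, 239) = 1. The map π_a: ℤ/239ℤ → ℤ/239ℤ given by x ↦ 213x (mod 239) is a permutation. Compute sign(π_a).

+1

Orbit of 4 under x↦213x: [4, 135, 75, 201, 32, 124, 122]… (length divides ord_239(213)).
Cycle lengths of π_213 on ℤ/239ℤ: [119, 119, 1]; 3 cycles in total.
n − c = 239 − 3 = 236; sign = (−1)^236 = +1.
Via Zolotarev, sign(π_{213}) = (213|239) = +1.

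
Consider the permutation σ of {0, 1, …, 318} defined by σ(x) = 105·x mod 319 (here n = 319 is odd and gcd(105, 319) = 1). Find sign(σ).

+1

Trace 73: π^k(73) = [73, 9, 307, 16, 85, 312, 222] for k=0..6.
Cycle lengths of π_105 on ℤ/319ℤ: [140, 140, 28, 10, 1]; 5 cycles in total.
5 cycles on 319: each ℓ→(−1)^(ℓ−1), product (−1)^314 = +1.
(105|319)_J = +1 (Zolotarev's lemma cross-check).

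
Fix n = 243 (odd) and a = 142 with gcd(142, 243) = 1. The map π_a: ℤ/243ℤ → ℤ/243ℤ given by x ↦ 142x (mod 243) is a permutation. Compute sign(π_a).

Orbit of 196 under x↦142x: [196, 130, 235, 79, 40, 91, 43]… (length divides ord_243(142)).
Decompose π into cycles: lengths [81, 81, 27, 27, 9, 9, 3, 3, 1, 1, 1] (11 cycles, including the fixed point 0).
Σ(ℓ_i−1) = 243−11 = 232; sign = (−1)^232 = +1.

+1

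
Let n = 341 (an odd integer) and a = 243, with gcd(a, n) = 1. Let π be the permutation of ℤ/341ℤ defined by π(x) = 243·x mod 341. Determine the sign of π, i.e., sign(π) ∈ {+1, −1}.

-1

Start at x=56: 56 → 309 → 67 → 254 → 1 → 243 → 56 (one orbit).
Cycle lengths of π_243 on ℤ/341ℤ: [6, 6, 6, 6, 6, 6, 6, 6, 6, 6, 6, 6, 6, 6, 6, 6, 6, 6, 6, 6, 6, 6, 6, 6, 6, 6, 6, 6, 6, 6, 6, 6, 6, 6, 6, 6, 6, 6, 6, 6, 6, 6, 6, 6, 6, 6, 6, 6, 6, 6, 6, 6, 6, 6, 6, 1, 1, 1, 1, 1, 1, 1, 1, 1, 1, 1]; 66 cycles in total.
n − c = 341 − 66 = 275; sign = (−1)^275 = -1.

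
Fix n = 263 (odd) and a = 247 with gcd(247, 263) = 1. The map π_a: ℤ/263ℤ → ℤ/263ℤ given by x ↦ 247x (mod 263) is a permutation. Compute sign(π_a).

Orbit of 205 under x↦247x: [205, 139, 143, 79, 51, 236, 169]… (length divides ord_263(247)).
π_247 has 2 disjoint cycles with lengths [262, 1] on {0,…,262}.
263 − 2 = 261 transpositions; sign(π) = (−1)^261 = -1.

-1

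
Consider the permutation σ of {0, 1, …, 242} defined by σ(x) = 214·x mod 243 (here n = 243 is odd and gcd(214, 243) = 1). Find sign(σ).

+1

Orbit of 133 under x↦214x: [133, 31, 73, 70, 157, 64, 88]… (length divides ord_243(214)).
Decompose π into cycles: lengths [81, 81, 27, 27, 9, 9, 3, 3, 1, 1, 1] (11 cycles, including the fixed point 0).
sign(π) = (−1)^{n − #cycles} = (−1)^{243−11} = (−1)^232 = +1.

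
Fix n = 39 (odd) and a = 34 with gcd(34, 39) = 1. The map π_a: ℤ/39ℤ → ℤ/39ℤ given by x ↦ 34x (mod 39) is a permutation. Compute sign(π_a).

-1

Trace 31: π^k(31) = [31, 1, 34, 25] for k=0..3.
Cycle type of π: 4×9 + 1×3; total 12 cycles.
n − c = 39 − 12 = 27; sign = (−1)^27 = -1.
Zolotarev: (34|39) = -1, matching the cycle-count sign.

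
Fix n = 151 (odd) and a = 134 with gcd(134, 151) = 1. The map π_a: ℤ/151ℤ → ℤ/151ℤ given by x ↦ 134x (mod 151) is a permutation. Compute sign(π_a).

Trace 87: π^k(87) = [87, 31, 77, 50, 56, 105, 27] for k=0..6.
2 cycles of lengths [150, 1].
151 − 2 = 149 transpositions; sign(π) = (−1)^149 = -1.
Check: (134/151) = -1 by Zolotarev.

-1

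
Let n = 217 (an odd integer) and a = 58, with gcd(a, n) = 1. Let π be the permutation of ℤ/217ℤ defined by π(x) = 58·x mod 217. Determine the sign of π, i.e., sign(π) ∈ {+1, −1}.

-1

Orbit of 29 under x↦58x: [29, 163, 123, 190, 170, 95, 85]… (length divides ord_217(58)).
Cycle type of π: 30×6 + 10×3 + 3×2 + 1; total 12 cycles.
217 − 12 = 205 transpositions; sign(π) = (−1)^205 = -1.
Zolotarev: (58|217) = -1, matching the cycle-count sign.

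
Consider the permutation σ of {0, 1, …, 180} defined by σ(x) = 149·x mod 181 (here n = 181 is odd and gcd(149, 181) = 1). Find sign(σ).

-1

Start at x=142: 142 → 162 → 65 → 92 → 133 → 88 → 80 → … (one orbit).
π_149 has 6 disjoint cycles with lengths [36, 36, 36, 36, 36, 1] on {0,…,180}.
Σ(ℓ_i−1) = 181−6 = 175; sign = (−1)^175 = -1.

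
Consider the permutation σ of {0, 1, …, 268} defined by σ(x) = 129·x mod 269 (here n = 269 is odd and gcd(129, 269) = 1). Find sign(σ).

-1

Orbit of 39 under x↦129x: [39, 189, 171, 1, 129, 232, 69]… (length divides ord_269(129)).
The orbit structure of x ↦ 129x mod 269: 2 orbits of sizes [268, 1].
269 − 2 = 267 transpositions; sign(π) = (−1)^267 = -1.
The Jacobi symbol (129|269) = -1 (Zolotarev) agrees.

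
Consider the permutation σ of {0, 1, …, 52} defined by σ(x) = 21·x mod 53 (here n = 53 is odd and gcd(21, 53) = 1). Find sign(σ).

Start at x=21: 21 → 17 → 39 → 24 → 27 → 37 → 35 → … (one orbit).
Cycle lengths of π_21 on ℤ/53ℤ: [52, 1]; 2 cycles in total.
With 2 cycles on 53 points, sign = (−1)^{53−2} = -1.
The Jacobi symbol (21|53) = -1 (Zolotarev) agrees.

-1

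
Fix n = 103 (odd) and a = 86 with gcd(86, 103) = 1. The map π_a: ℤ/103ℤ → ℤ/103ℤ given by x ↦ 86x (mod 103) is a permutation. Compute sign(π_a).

Orbit of 94 under x↦86x: [94, 50, 77, 30, 5, 18, 3]… (length divides ord_103(86)).
2 cycles of lengths [102, 1].
103 − 2 = 101 transpositions; sign(π) = (−1)^101 = -1.
Zolotarev: (86|103) = -1, matching the cycle-count sign.

-1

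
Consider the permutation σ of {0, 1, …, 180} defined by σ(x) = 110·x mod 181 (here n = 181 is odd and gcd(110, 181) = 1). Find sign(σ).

-1

Orbit of 154 under x↦110x: [154, 107, 5, 7, 46, 173, 25]… (length divides ord_181(110)).
4 cycles of lengths [60, 60, 60, 1].
n − c = 181 − 4 = 177; sign = (−1)^177 = -1.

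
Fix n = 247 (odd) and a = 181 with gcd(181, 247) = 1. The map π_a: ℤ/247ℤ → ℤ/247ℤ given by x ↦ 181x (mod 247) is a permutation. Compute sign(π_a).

Start at x=51: 51 → 92 → 103 → 118 → 116 → 1 → 181 → … (one orbit).
π_181 has 20 disjoint cycles with lengths [18, 18, 18, 18, 18, 18, 18, 18, 18, 18, 18, 18, 18, 2, 2, 2, 2, 2, 2, 1] on {0,…,246}.
247 − 20 = 227 transpositions; sign(π) = (−1)^227 = -1.
Via Zolotarev, sign(π_{181}) = (181|247) = -1.

-1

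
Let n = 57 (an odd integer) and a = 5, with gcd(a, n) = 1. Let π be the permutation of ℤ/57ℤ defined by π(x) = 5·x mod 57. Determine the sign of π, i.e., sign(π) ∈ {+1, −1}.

-1

Orbit of 7 under x↦5x: [7, 35, 4, 20, 43, 44, 49]… (length divides ord_57(5)).
The orbit structure of x ↦ 5x mod 57: 6 orbits of sizes [18, 18, 9, 9, 2, 1].
57 − 6 = 51 transpositions; sign(π) = (−1)^51 = -1.
(5|57)_J = -1 (Zolotarev's lemma cross-check).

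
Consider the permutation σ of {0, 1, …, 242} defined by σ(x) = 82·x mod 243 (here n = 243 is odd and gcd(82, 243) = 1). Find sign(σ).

Orbit of 82 under x↦82x: [82, 163, 1]… (length divides ord_243(82)).
Cycle type of π: 3×54 + 1×81; total 135 cycles.
n − c = 243 − 135 = 108; sign = (−1)^108 = +1.
The Jacobi symbol (82|243) = +1 (Zolotarev) agrees.

+1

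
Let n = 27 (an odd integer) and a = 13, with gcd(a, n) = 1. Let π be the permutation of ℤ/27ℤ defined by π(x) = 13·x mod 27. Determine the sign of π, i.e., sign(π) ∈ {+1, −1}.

Start at x=25: 25 → 1 → 13 → 7 → 10 → 22 → 16 → … (one orbit).
7 cycles of lengths [9, 9, 3, 3, 1, 1, 1].
n − c = 27 − 7 = 20; sign = (−1)^20 = +1.
The Jacobi symbol (13|27) = +1 (Zolotarev) agrees.

+1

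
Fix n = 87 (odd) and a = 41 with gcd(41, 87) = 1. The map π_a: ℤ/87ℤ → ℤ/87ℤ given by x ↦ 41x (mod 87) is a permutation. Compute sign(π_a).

Start at x=1: 1 → 41 → 28 → 17 → 1 (one orbit).
23 cycles of lengths [4, 4, 4, 4, 4, 4, 4, 4, 4, 4, 4, 4, 4, 4, 4, 4, 4, 4, 4, 4, 4, 2, 1].
Σ(ℓ_i−1) = 87−23 = 64; sign = (−1)^64 = +1.
Via Zolotarev, sign(π_{41}) = (41|87) = +1.

+1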